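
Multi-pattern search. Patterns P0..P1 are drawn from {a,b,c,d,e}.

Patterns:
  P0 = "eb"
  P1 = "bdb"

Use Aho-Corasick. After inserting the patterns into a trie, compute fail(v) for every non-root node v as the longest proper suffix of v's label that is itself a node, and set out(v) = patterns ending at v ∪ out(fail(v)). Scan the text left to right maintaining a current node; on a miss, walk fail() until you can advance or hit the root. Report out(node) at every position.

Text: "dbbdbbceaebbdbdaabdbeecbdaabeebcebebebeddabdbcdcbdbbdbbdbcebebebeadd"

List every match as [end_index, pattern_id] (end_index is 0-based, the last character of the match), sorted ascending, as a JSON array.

Construct AC machine:
Trie nodes:
  0='ε' goto b→3 e→1
  1='e' goto b→2
  2='eb' goto ·  ←P0
  3='b' goto d→4
  4='bd' goto b→5
  5='bdb' goto ·  ←P1

Failure links (BFS by depth):
  n1('e'): parent n0 fail=0; on 'e' 0 → fail=0;  out ∅∪∅=∅
  n3('b'): parent n0 fail=0; on 'b' 0 → fail=0;  out ∅∪∅=∅
  n2('eb'): parent n1 fail=0; on 'b' 0 → fail=3;  out {0}∪∅={0}
  n4('bd'): parent n3 fail=0; on 'd' 0 → fail=0;  out ∅∪∅=∅
  n5('bdb'): parent n4 fail=0; on 'b' 0 → fail=3;  out {1}∪∅={1}

Run:
pos 0 'd': at 0
pos 1 'b': at 3
pos 2 'b': at 3 (via fail)
pos 3 'd': at 4
pos 4 'b': at 5  ** P1@[2:4]
pos 5 'b': at 3 (via fail)
pos 6 'c': at 0 (via fail)
pos 7 'e': at 1
pos 8 'a': at 0 (via fail)
pos 9 'e': at 1
pos 10 'b': at 2  ** P0@[9:10]
pos 11 'b': at 3 (via fail)
pos 12 'd': at 4
pos 13 'b': at 5  ** P1@[11:13]
pos 14 'd': at 4 (via fail)
pos 15 'a': at 0 (via fail)
pos 16 'a': at 0
pos 17 'b': at 3
pos 18 'd': at 4
pos 19 'b': at 5  ** P1@[17:19]
pos 20 'e': at 1 (via fail)
pos 21 'e': at 1 (via fail)
pos 22 'c': at 0 (via fail)
pos 23 'b': at 3
pos 24 'd': at 4
pos 25 'a': at 0 (via fail)
pos 26 'a': at 0
pos 27 'b': at 3
pos 28 'e': at 1 (via fail)
pos 29 'e': at 1 (via fail)
pos 30 'b': at 2  ** P0@[29:30]
pos 31 'c': at 0 (via fail)
pos 32 'e': at 1
pos 33 'b': at 2  ** P0@[32:33]
pos 34 'e': at 1 (via fail)
pos 35 'b': at 2  ** P0@[34:35]
pos 36 'e': at 1 (via fail)
pos 37 'b': at 2  ** P0@[36:37]
pos 38 'e': at 1 (via fail)
pos 39 'd': at 0 (via fail)
pos 40 'd': at 0
pos 41 'a': at 0
pos 42 'b': at 3
pos 43 'd': at 4
pos 44 'b': at 5  ** P1@[42:44]
pos 45 'c': at 0 (via fail)
pos 46 'd': at 0
pos 47 'c': at 0
pos 48 'b': at 3
pos 49 'd': at 4
pos 50 'b': at 5  ** P1@[48:50]
pos 51 'b': at 3 (via fail)
pos 52 'd': at 4
pos 53 'b': at 5  ** P1@[51:53]
pos 54 'b': at 3 (via fail)
pos 55 'd': at 4
pos 56 'b': at 5  ** P1@[54:56]
pos 57 'c': at 0 (via fail)
pos 58 'e': at 1
pos 59 'b': at 2  ** P0@[58:59]
pos 60 'e': at 1 (via fail)
pos 61 'b': at 2  ** P0@[60:61]
pos 62 'e': at 1 (via fail)
pos 63 'b': at 2  ** P0@[62:63]
pos 64 'e': at 1 (via fail)
pos 65 'a': at 0 (via fail)
pos 66 'd': at 0
pos 67 'd': at 0

Result: [[4,1],[10,0],[13,1],[19,1],[30,0],[33,0],[35,0],[37,0],[44,1],[50,1],[53,1],[56,1],[59,0],[61,0],[63,0]]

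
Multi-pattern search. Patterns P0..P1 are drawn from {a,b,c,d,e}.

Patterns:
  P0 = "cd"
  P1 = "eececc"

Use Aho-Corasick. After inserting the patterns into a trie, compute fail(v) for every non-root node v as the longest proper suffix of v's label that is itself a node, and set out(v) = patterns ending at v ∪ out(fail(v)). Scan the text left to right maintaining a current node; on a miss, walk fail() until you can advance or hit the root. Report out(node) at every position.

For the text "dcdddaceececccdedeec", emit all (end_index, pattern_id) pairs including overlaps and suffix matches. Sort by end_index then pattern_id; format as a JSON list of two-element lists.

Build:
Trie nodes:
  0='ε' goto c→1 e→3
  1='c' goto d→2
  2='cd' goto ·  ←P0
  3='e' goto e→4
  4='ee' goto c→5
  5='eec' goto e→6
  6='eece' goto c→7
  7='eecec' goto c→8
  8='eececc' goto ·  ←P1

Failure links (BFS by depth):
  n1('c'): parent n0 fail=0; on 'c' 0 → fail=0;  out ∅∪∅=∅
  n3('e'): parent n0 fail=0; on 'e' 0 → fail=0;  out ∅∪∅=∅
  n2('cd'): parent n1 fail=0; on 'd' 0 → fail=0;  out {0}∪∅={0}
  n4('ee'): parent n3 fail=0; on 'e' 0 → fail=3;  out ∅∪∅=∅
  n5('eec'): parent n4 fail=3; on 'c' 3→0 → fail=1;  out ∅∪∅=∅
  n6('eece'): parent n5 fail=1; on 'e' 1→0 → fail=3;  out ∅∪∅=∅
  n7('eecec'): parent n6 fail=3; on 'c' 3→0 → fail=1;  out ∅∪∅=∅
  n8('eececc'): parent n7 fail=1; on 'c' 1→0 → fail=1;  out {1}∪∅={1}

Scan:
i=0 'd': node 0→0
i=1 'c': node 0→1
i=2 'd': node 1→2  ** P0@[1:2]
i=3 'd': node 2→0 (fail-walked)
i=4 'd': node 0→0
i=5 'a': node 0→0
i=6 'c': node 0→1
i=7 'e': node 1→3 (fail-walked)
i=8 'e': node 3→4
i=9 'c': node 4→5
i=10 'e': node 5→6
i=11 'c': node 6→7
i=12 'c': node 7→8  ** P1@[7:12]
i=13 'c': node 8→1 (fail-walked)
i=14 'd': node 1→2  ** P0@[13:14]
i=15 'e': node 2→3 (fail-walked)
i=16 'd': node 3→0 (fail-walked)
i=17 'e': node 0→3
i=18 'e': node 3→4
i=19 'c': node 4→5

Result: [[2,0],[12,1],[14,0]]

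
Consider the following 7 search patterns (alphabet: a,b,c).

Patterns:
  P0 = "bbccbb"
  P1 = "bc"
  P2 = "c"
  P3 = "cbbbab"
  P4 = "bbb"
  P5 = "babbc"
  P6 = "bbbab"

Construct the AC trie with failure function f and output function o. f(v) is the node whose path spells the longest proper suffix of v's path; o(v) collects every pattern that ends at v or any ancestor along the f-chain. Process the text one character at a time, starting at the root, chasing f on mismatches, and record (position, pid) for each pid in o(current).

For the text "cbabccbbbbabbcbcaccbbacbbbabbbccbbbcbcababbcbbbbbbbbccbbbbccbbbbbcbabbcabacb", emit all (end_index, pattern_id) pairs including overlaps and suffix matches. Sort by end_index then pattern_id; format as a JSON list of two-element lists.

Build:
Trie (insert patterns):
  n0 'ε': b→1 c→8
  n1 'b': a→15 b→2 c→7
  n2 'bb': b→14 c→3
  n3 'bbc': c→4
  n4 'bbcc': b→5
  n5 'bbccb': b→6
  n6 'bbccbb': ·  [P0 ends]
  n7 'bc': ·  [P1 ends]
  n8 'c': b→9  [P2 ends]
  n9 'cb': b→10
  n10 'cbb': b→11
  n11 'cbbb': a→12
  n12 'cbbba': b→13
  n13 'cbbbab': ·  [P3 ends]
  n14 'bbb': a→19  [P4 ends]
  n15 'ba': b→16
  n16 'bab': b→17
  n17 'babb': c→18
  n18 'babbc': ·  [P5 ends]
  n19 'bbba': b→20
  n20 'bbbab': ·  [P6 ends]

BFS fail/out derivation:
  n1('b'): parent n0 fail=0; on 'b' 0 → fail=0;  out ∅∪∅=∅
  n8('c'): parent n0 fail=0; on 'c' 0 → fail=0;  out {2}∪∅={2}
  n2('bb'): parent n1 fail=0; on 'b' 0 → fail=1;  out ∅∪∅=∅
  n7('bc'): parent n1 fail=0; on 'c' 0 → fail=8;  out {1}∪{2}={1,2}
  n9('cb'): parent n8 fail=0; on 'b' 0 → fail=1;  out ∅∪∅=∅
  n15('ba'): parent n1 fail=0; on 'a' 0 → fail=0;  out ∅∪∅=∅
  n3('bbc'): parent n2 fail=1; on 'c' 1 → fail=7;  out ∅∪{1,2}={1,2}
  n10('cbb'): parent n9 fail=1; on 'b' 1 → fail=2;  out ∅∪∅=∅
  n14('bbb'): parent n2 fail=1; on 'b' 1 → fail=2;  out {4}∪∅={4}
  n16('bab'): parent n15 fail=0; on 'b' 0 → fail=1;  out ∅∪∅=∅
  n4('bbcc'): parent n3 fail=7; on 'c' 7→8→0 → fail=8;  out ∅∪{2}={2}
  n11('cbbb'): parent n10 fail=2; on 'b' 2 → fail=14;  out ∅∪{4}={4}
  n17('babb'): parent n16 fail=1; on 'b' 1 → fail=2;  out ∅∪∅=∅
  n19('bbba'): parent n14 fail=2; on 'a' 2→1 → fail=15;  out ∅∪∅=∅
  n5('bbccb'): parent n4 fail=8; on 'b' 8 → fail=9;  out ∅∪∅=∅
  n12('cbbba'): parent n11 fail=14; on 'a' 14 → fail=19;  out ∅∪∅=∅
  n18('babbc'): parent n17 fail=2; on 'c' 2 → fail=3;  out {5}∪{1,2}={1,2,5}
  n20('bbbab'): parent n19 fail=15; on 'b' 15 → fail=16;  out {6}∪∅={6}
  n6('bbccbb'): parent n5 fail=9; on 'b' 9 → fail=10;  out {0}∪∅={0}
  n13('cbbbab'): parent n12 fail=19; on 'b' 19 → fail=20;  out {3}∪{6}={3,6}

Scan:
pos 0 'c': at 8  ** P2@[0:0]
pos 1 'b': at 9
pos 2 'a': at 15 (fail-walked)
pos 3 'b': at 16
pos 4 'c': at 7 (fail-walked)  ** P1@[3:4],P2@[4:4]
pos 5 'c': at 8 (fail-walked)  ** P2@[5:5]
pos 6 'b': at 9
pos 7 'b': at 10
pos 8 'b': at 11  ** P4@[6:8]
pos 9 'b': at 14 (fail-walked)  ** P4@[7:9]
pos 10 'a': at 19
pos 11 'b': at 20  ** P6@[7:11]
pos 12 'b': at 17 (fail-walked)
pos 13 'c': at 18  ** P1@[12:13],P2@[13:13],P5@[9:13]
pos 14 'b': at 9 (fail-walked)
pos 15 'c': at 7 (fail-walked)  ** P1@[14:15],P2@[15:15]
pos 16 'a': at 0 (fail-walked)
pos 17 'c': at 8  ** P2@[17:17]
pos 18 'c': at 8 (fail-walked)  ** P2@[18:18]
pos 19 'b': at 9
pos 20 'b': at 10
pos 21 'a': at 15 (fail-walked)
pos 22 'c': at 8 (fail-walked)  ** P2@[22:22]
pos 23 'b': at 9
pos 24 'b': at 10
pos 25 'b': at 11  ** P4@[23:25]
pos 26 'a': at 12
pos 27 'b': at 13  ** P3@[22:27],P6@[23:27]
pos 28 'b': at 17 (fail-walked)
pos 29 'b': at 14 (fail-walked)  ** P4@[27:29]
pos 30 'c': at 3 (fail-walked)  ** P1@[29:30],P2@[30:30]
pos 31 'c': at 4  ** P2@[31:31]
pos 32 'b': at 5
pos 33 'b': at 6  ** P0@[28:33]
pos 34 'b': at 11 (fail-walked)  ** P4@[32:34]
pos 35 'c': at 3 (fail-walked)  ** P1@[34:35],P2@[35:35]
pos 36 'b': at 9 (fail-walked)
pos 37 'c': at 7 (fail-walked)  ** P1@[36:37],P2@[37:37]
pos 38 'a': at 0 (fail-walked)
pos 39 'b': at 1
pos 40 'a': at 15
pos 41 'b': at 16
pos 42 'b': at 17
pos 43 'c': at 18  ** P1@[42:43],P2@[43:43],P5@[39:43]
pos 44 'b': at 9 (fail-walked)
pos 45 'b': at 10
pos 46 'b': at 11  ** P4@[44:46]
pos 47 'b': at 14 (fail-walked)  ** P4@[45:47]
pos 48 'b': at 14 (fail-walked)  ** P4@[46:48]
pos 49 'b': at 14 (fail-walked)  ** P4@[47:49]
pos 50 'b': at 14 (fail-walked)  ** P4@[48:50]
pos 51 'b': at 14 (fail-walked)  ** P4@[49:51]
pos 52 'c': at 3 (fail-walked)  ** P1@[51:52],P2@[52:52]
pos 53 'c': at 4  ** P2@[53:53]
pos 54 'b': at 5
pos 55 'b': at 6  ** P0@[50:55]
pos 56 'b': at 11 (fail-walked)  ** P4@[54:56]
pos 57 'b': at 14 (fail-walked)  ** P4@[55:57]
pos 58 'c': at 3 (fail-walked)  ** P1@[57:58],P2@[58:58]
pos 59 'c': at 4  ** P2@[59:59]
pos 60 'b': at 5
pos 61 'b': at 6  ** P0@[56:61]
pos 62 'b': at 11 (fail-walked)  ** P4@[60:62]
pos 63 'b': at 14 (fail-walked)  ** P4@[61:63]
pos 64 'b': at 14 (fail-walked)  ** P4@[62:64]
pos 65 'c': at 3 (fail-walked)  ** P1@[64:65],P2@[65:65]
pos 66 'b': at 9 (fail-walked)
pos 67 'a': at 15 (fail-walked)
pos 68 'b': at 16
pos 69 'b': at 17
pos 70 'c': at 18  ** P1@[69:70],P2@[70:70],P5@[66:70]
pos 71 'a': at 0 (fail-walked)
pos 72 'b': at 1
pos 73 'a': at 15
pos 74 'c': at 8 (fail-walked)  ** P2@[74:74]
pos 75 'b': at 9

Result: [[0,2],[4,1],[4,2],[5,2],[8,4],[9,4],[11,6],[13,1],[13,2],[13,5],[15,1],[15,2],[17,2],[18,2],[22,2],[25,4],[27,3],[27,6],[29,4],[30,1],[30,2],[31,2],[33,0],[34,4],[35,1],[35,2],[37,1],[37,2],[43,1],[43,2],[43,5],[46,4],[47,4],[48,4],[49,4],[50,4],[51,4],[52,1],[52,2],[53,2],[55,0],[56,4],[57,4],[58,1],[58,2],[59,2],[61,0],[62,4],[63,4],[64,4],[65,1],[65,2],[70,1],[70,2],[70,5],[74,2]]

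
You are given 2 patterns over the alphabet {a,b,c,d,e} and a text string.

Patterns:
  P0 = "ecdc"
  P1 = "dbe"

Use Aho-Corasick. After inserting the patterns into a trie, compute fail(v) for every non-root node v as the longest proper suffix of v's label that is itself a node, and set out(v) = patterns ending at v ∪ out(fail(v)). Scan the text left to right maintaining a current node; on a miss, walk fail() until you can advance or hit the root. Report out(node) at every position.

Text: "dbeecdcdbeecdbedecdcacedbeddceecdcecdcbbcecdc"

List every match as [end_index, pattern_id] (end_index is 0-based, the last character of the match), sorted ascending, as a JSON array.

Build automaton:
Trie nodes:
  0='ε' goto d→5 e→1
  1='e' goto c→2
  2='ec' goto d→3
  3='ecd' goto c→4
  4='ecdc' goto ·  ←P0
  5='d' goto b→6
  6='db' goto e→7
  7='dbe' goto ·  ←P1

BFS fail/out derivation:
  n1('e'): parent n0 fail=0; on 'e' 0 → fail=0;  out ∅∪∅=∅
  n5('d'): parent n0 fail=0; on 'd' 0 → fail=0;  out ∅∪∅=∅
  n2('ec'): parent n1 fail=0; on 'c' 0 → fail=0;  out ∅∪∅=∅
  n6('db'): parent n5 fail=0; on 'b' 0 → fail=0;  out ∅∪∅=∅
  n3('ecd'): parent n2 fail=0; on 'd' 0 → fail=5;  out ∅∪∅=∅
  n7('dbe'): parent n6 fail=0; on 'e' 0 → fail=1;  out {1}∪∅={1}
  n4('ecdc'): parent n3 fail=5; on 'c' 5→0 → fail=0;  out {0}∪∅={0}

Text stream:
pos 0 'd': at 5
pos 1 'b': at 6
pos 2 'e': at 7  emit P1@[0:2]
pos 3 'e': at 1 (fail-walked)
pos 4 'c': at 2
pos 5 'd': at 3
pos 6 'c': at 4  emit P0@[3:6]
pos 7 'd': at 5 (fail-walked)
pos 8 'b': at 6
pos 9 'e': at 7  emit P1@[7:9]
pos 10 'e': at 1 (fail-walked)
pos 11 'c': at 2
pos 12 'd': at 3
pos 13 'b': at 6 (fail-walked)
pos 14 'e': at 7  emit P1@[12:14]
pos 15 'd': at 5 (fail-walked)
pos 16 'e': at 1 (fail-walked)
pos 17 'c': at 2
pos 18 'd': at 3
pos 19 'c': at 4  emit P0@[16:19]
pos 20 'a': at 0 (fail-walked)
pos 21 'c': at 0
pos 22 'e': at 1
pos 23 'd': at 5 (fail-walked)
pos 24 'b': at 6
pos 25 'e': at 7  emit P1@[23:25]
pos 26 'd': at 5 (fail-walked)
pos 27 'd': at 5 (fail-walked)
pos 28 'c': at 0 (fail-walked)
pos 29 'e': at 1
pos 30 'e': at 1 (fail-walked)
pos 31 'c': at 2
pos 32 'd': at 3
pos 33 'c': at 4  emit P0@[30:33]
pos 34 'e': at 1 (fail-walked)
pos 35 'c': at 2
pos 36 'd': at 3
pos 37 'c': at 4  emit P0@[34:37]
pos 38 'b': at 0 (fail-walked)
pos 39 'b': at 0
pos 40 'c': at 0
pos 41 'e': at 1
pos 42 'c': at 2
pos 43 'd': at 3
pos 44 'c': at 4  emit P0@[41:44]

All matches (sorted): [[2,1],[6,0],[9,1],[14,1],[19,0],[25,1],[33,0],[37,0],[44,0]]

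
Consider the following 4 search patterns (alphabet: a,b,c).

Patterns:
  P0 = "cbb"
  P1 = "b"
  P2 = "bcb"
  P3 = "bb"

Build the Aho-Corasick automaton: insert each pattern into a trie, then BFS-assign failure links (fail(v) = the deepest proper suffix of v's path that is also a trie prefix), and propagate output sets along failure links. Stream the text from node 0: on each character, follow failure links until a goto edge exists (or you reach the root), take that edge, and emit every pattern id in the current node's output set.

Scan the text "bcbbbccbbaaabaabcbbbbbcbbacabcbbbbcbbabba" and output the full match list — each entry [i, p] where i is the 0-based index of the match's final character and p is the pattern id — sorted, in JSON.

Construct AC machine:
Trie nodes:
  n0 'ε': b→4 c→1
  n1 'c': b→2
  n2 'cb': b→3
  n3 'cbb': ·  ←P0
  n4 'b': b→7 c→5  ←P1
  n5 'bc': b→6
  n6 'bcb': ·  ←P2
  n7 'bb': ·  ←P3

Failure links (BFS by depth):
  fail(1) 'c': from fail(0)=0 chase 'c': 0 ⇒ 0;  out=∅∪out(0)=∅
  fail(4) 'b': from fail(0)=0 chase 'b': 0 ⇒ 0;  out={1}∪out(0)={1}
  fail(2) 'cb': from fail(1)=0 chase 'b': 0 ⇒ 4;  out=∅∪out(4)={1}
  fail(5) 'bc': from fail(4)=0 chase 'c': 0 ⇒ 1;  out=∅∪out(1)=∅
  fail(7) 'bb': from fail(4)=0 chase 'b': 0 ⇒ 4;  out={3}∪out(4)={1,3}
  fail(3) 'cbb': from fail(2)=4 chase 'b': 4 ⇒ 7;  out={0}∪out(7)={0,1,3}
  fail(6) 'bcb': from fail(5)=1 chase 'b': 1 ⇒ 2;  out={2}∪out(2)={1,2}

Scan:
[0] read 'b'  n0⇒n4  ** P1@[0:0]
[1] read 'c'  n4⇒n5
[2] read 'b'  n5⇒n6  ** P1@[2:2],P2@[0:2]
[3] read 'b'  n6⇒n3 ·f  ** P0@[1:3],P1@[3:3],P3@[2:3]
[4] read 'b'  n3⇒n7 ·f  ** P1@[4:4],P3@[3:4]
[5] read 'c'  n7⇒n5 ·f
[6] read 'c'  n5⇒n1 ·f
[7] read 'b'  n1⇒n2  ** P1@[7:7]
[8] read 'b'  n2⇒n3  ** P0@[6:8],P1@[8:8],P3@[7:8]
[9] read 'a'  n3⇒n0 ·f
[10] read 'a'  n0⇒n0
[11] read 'a'  n0⇒n0
[12] read 'b'  n0⇒n4  ** P1@[12:12]
[13] read 'a'  n4⇒n0 ·f
[14] read 'a'  n0⇒n0
[15] read 'b'  n0⇒n4  ** P1@[15:15]
[16] read 'c'  n4⇒n5
[17] read 'b'  n5⇒n6  ** P1@[17:17],P2@[15:17]
[18] read 'b'  n6⇒n3 ·f  ** P0@[16:18],P1@[18:18],P3@[17:18]
[19] read 'b'  n3⇒n7 ·f  ** P1@[19:19],P3@[18:19]
[20] read 'b'  n7⇒n7 ·f  ** P1@[20:20],P3@[19:20]
[21] read 'b'  n7⇒n7 ·f  ** P1@[21:21],P3@[20:21]
[22] read 'c'  n7⇒n5 ·f
[23] read 'b'  n5⇒n6  ** P1@[23:23],P2@[21:23]
[24] read 'b'  n6⇒n3 ·f  ** P0@[22:24],P1@[24:24],P3@[23:24]
[25] read 'a'  n3⇒n0 ·f
[26] read 'c'  n0⇒n1
[27] read 'a'  n1⇒n0 ·f
[28] read 'b'  n0⇒n4  ** P1@[28:28]
[29] read 'c'  n4⇒n5
[30] read 'b'  n5⇒n6  ** P1@[30:30],P2@[28:30]
[31] read 'b'  n6⇒n3 ·f  ** P0@[29:31],P1@[31:31],P3@[30:31]
[32] read 'b'  n3⇒n7 ·f  ** P1@[32:32],P3@[31:32]
[33] read 'b'  n7⇒n7 ·f  ** P1@[33:33],P3@[32:33]
[34] read 'c'  n7⇒n5 ·f
[35] read 'b'  n5⇒n6  ** P1@[35:35],P2@[33:35]
[36] read 'b'  n6⇒n3 ·f  ** P0@[34:36],P1@[36:36],P3@[35:36]
[37] read 'a'  n3⇒n0 ·f
[38] read 'b'  n0⇒n4  ** P1@[38:38]
[39] read 'b'  n4⇒n7  ** P1@[39:39],P3@[38:39]
[40] read 'a'  n7⇒n0 ·f

Result: [[0,1],[2,1],[2,2],[3,0],[3,1],[3,3],[4,1],[4,3],[7,1],[8,0],[8,1],[8,3],[12,1],[15,1],[17,1],[17,2],[18,0],[18,1],[18,3],[19,1],[19,3],[20,1],[20,3],[21,1],[21,3],[23,1],[23,2],[24,0],[24,1],[24,3],[28,1],[30,1],[30,2],[31,0],[31,1],[31,3],[32,1],[32,3],[33,1],[33,3],[35,1],[35,2],[36,0],[36,1],[36,3],[38,1],[39,1],[39,3]]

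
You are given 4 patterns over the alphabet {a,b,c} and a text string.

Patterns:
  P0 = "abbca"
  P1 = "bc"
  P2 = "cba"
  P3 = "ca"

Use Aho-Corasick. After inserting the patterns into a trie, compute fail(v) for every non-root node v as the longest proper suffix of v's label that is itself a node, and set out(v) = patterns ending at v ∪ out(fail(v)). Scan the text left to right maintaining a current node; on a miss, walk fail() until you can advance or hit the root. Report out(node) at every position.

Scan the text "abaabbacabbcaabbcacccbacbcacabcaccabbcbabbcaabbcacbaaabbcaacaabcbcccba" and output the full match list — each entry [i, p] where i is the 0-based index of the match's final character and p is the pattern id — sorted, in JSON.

Build:
Trie nodes:
  0='ε' goto a→1 b→6 c→8
  1='a' goto b→2
  2='ab' goto b→3
  3='abb' goto c→4
  4='abbc' goto a→5
  5='abbca' goto ·  ←P0
  6='b' goto c→7
  7='bc' goto ·  ←P1
  8='c' goto a→11 b→9
  9='cb' goto a→10
  10='cba' goto ·  ←P2
  11='ca' goto ·  ←P3

Failure links (BFS by depth):
  fail(1) 'a': from fail(0)=0 chase 'a': 0 ⇒ 0;  out=∅∪out(0)=∅
  fail(6) 'b': from fail(0)=0 chase 'b': 0 ⇒ 0;  out=∅∪out(0)=∅
  fail(8) 'c': from fail(0)=0 chase 'c': 0 ⇒ 0;  out=∅∪out(0)=∅
  fail(2) 'ab': from fail(1)=0 chase 'b': 0 ⇒ 6;  out=∅∪out(6)=∅
  fail(7) 'bc': from fail(6)=0 chase 'c': 0 ⇒ 8;  out={1}∪out(8)={1}
  fail(9) 'cb': from fail(8)=0 chase 'b': 0 ⇒ 6;  out=∅∪out(6)=∅
  fail(11) 'ca': from fail(8)=0 chase 'a': 0 ⇒ 1;  out={3}∪out(1)={3}
  fail(3) 'abb': from fail(2)=6 chase 'b': 6→0 ⇒ 6;  out=∅∪out(6)=∅
  fail(10) 'cba': from fail(9)=6 chase 'a': 6→0 ⇒ 1;  out={2}∪out(1)={2}
  fail(4) 'abbc': from fail(3)=6 chase 'c': 6 ⇒ 7;  out=∅∪out(7)={1}
  fail(5) 'abbca': from fail(4)=7 chase 'a': 7→8 ⇒ 11;  out={0}∪out(11)={0,3}

Scan:
pos 0 'a': at 1
pos 1 'b': at 2
pos 2 'a': at 1 (fail-walked)
pos 3 'a': at 1 (fail-walked)
pos 4 'b': at 2
pos 5 'b': at 3
pos 6 'a': at 1 (fail-walked)
pos 7 'c': at 8 (fail-walked)
pos 8 'a': at 11  emit P3@[7:8]
pos 9 'b': at 2 (fail-walked)
pos 10 'b': at 3
pos 11 'c': at 4  emit P1@[10:11]
pos 12 'a': at 5  emit P0@[8:12],P3@[11:12]
pos 13 'a': at 1 (fail-walked)
pos 14 'b': at 2
pos 15 'b': at 3
pos 16 'c': at 4  emit P1@[15:16]
pos 17 'a': at 5  emit P0@[13:17],P3@[16:17]
pos 18 'c': at 8 (fail-walked)
pos 19 'c': at 8 (fail-walked)
pos 20 'c': at 8 (fail-walked)
pos 21 'b': at 9
pos 22 'a': at 10  emit P2@[20:22]
pos 23 'c': at 8 (fail-walked)
pos 24 'b': at 9
pos 25 'c': at 7 (fail-walked)  emit P1@[24:25]
pos 26 'a': at 11 (fail-walked)  emit P3@[25:26]
pos 27 'c': at 8 (fail-walked)
pos 28 'a': at 11  emit P3@[27:28]
pos 29 'b': at 2 (fail-walked)
pos 30 'c': at 7 (fail-walked)  emit P1@[29:30]
pos 31 'a': at 11 (fail-walked)  emit P3@[30:31]
pos 32 'c': at 8 (fail-walked)
pos 33 'c': at 8 (fail-walked)
pos 34 'a': at 11  emit P3@[33:34]
pos 35 'b': at 2 (fail-walked)
pos 36 'b': at 3
pos 37 'c': at 4  emit P1@[36:37]
pos 38 'b': at 9 (fail-walked)
pos 39 'a': at 10  emit P2@[37:39]
pos 40 'b': at 2 (fail-walked)
pos 41 'b': at 3
pos 42 'c': at 4  emit P1@[41:42]
pos 43 'a': at 5  emit P0@[39:43],P3@[42:43]
pos 44 'a': at 1 (fail-walked)
pos 45 'b': at 2
pos 46 'b': at 3
pos 47 'c': at 4  emit P1@[46:47]
pos 48 'a': at 5  emit P0@[44:48],P3@[47:48]
pos 49 'c': at 8 (fail-walked)
pos 50 'b': at 9
pos 51 'a': at 10  emit P2@[49:51]
pos 52 'a': at 1 (fail-walked)
pos 53 'a': at 1 (fail-walked)
pos 54 'b': at 2
pos 55 'b': at 3
pos 56 'c': at 4  emit P1@[55:56]
pos 57 'a': at 5  emit P0@[53:57],P3@[56:57]
pos 58 'a': at 1 (fail-walked)
pos 59 'c': at 8 (fail-walked)
pos 60 'a': at 11  emit P3@[59:60]
pos 61 'a': at 1 (fail-walked)
pos 62 'b': at 2
pos 63 'c': at 7 (fail-walked)  emit P1@[62:63]
pos 64 'b': at 9 (fail-walked)
pos 65 'c': at 7 (fail-walked)  emit P1@[64:65]
pos 66 'c': at 8 (fail-walked)
pos 67 'c': at 8 (fail-walked)
pos 68 'b': at 9
pos 69 'a': at 10  emit P2@[67:69]

Result: [[8,3],[11,1],[12,0],[12,3],[16,1],[17,0],[17,3],[22,2],[25,1],[26,3],[28,3],[30,1],[31,3],[34,3],[37,1],[39,2],[42,1],[43,0],[43,3],[47,1],[48,0],[48,3],[51,2],[56,1],[57,0],[57,3],[60,3],[63,1],[65,1],[69,2]]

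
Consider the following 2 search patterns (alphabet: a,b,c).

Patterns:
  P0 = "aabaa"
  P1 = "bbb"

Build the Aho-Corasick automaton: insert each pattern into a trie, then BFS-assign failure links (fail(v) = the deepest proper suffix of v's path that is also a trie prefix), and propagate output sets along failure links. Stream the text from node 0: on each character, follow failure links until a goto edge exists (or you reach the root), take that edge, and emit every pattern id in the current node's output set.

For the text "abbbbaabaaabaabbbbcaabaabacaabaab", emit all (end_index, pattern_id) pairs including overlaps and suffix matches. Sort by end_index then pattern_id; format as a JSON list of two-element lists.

Build:
Trie nodes:
  n0 'ε': a→1 b→6
  n1 'a': a→2
  n2 'aa': b→3
  n3 'aab': a→4
  n4 'aaba': a→5
  n5 'aabaa': ·  [P0 ends]
  n6 'b': b→7
  n7 'bb': b→8
  n8 'bbb': ·  [P1 ends]

BFS fail/out derivation:
  n1('a'): parent n0 fail=0; on 'a' 0 → fail=0;  out ∅∪∅=∅
  n6('b'): parent n0 fail=0; on 'b' 0 → fail=0;  out ∅∪∅=∅
  n2('aa'): parent n1 fail=0; on 'a' 0 → fail=1;  out ∅∪∅=∅
  n7('bb'): parent n6 fail=0; on 'b' 0 → fail=6;  out ∅∪∅=∅
  n3('aab'): parent n2 fail=1; on 'b' 1→0 → fail=6;  out ∅∪∅=∅
  n8('bbb'): parent n7 fail=6; on 'b' 6 → fail=7;  out {1}∪∅={1}
  n4('aaba'): parent n3 fail=6; on 'a' 6→0 → fail=1;  out ∅∪∅=∅
  n5('aabaa'): parent n4 fail=1; on 'a' 1 → fail=2;  out {0}∪∅={0}

Text stream:
i=0 'a': node 0→1
i=1 'b': node 1→6 (fail-walked)
i=2 'b': node 6→7
i=3 'b': node 7→8  ** P1@[1:3]
i=4 'b': node 8→8 (fail-walked)  ** P1@[2:4]
i=5 'a': node 8→1 (fail-walked)
i=6 'a': node 1→2
i=7 'b': node 2→3
i=8 'a': node 3→4
i=9 'a': node 4→5  ** P0@[5:9]
i=10 'a': node 5→2 (fail-walked)
i=11 'b': node 2→3
i=12 'a': node 3→4
i=13 'a': node 4→5  ** P0@[9:13]
i=14 'b': node 5→3 (fail-walked)
i=15 'b': node 3→7 (fail-walked)
i=16 'b': node 7→8  ** P1@[14:16]
i=17 'b': node 8→8 (fail-walked)  ** P1@[15:17]
i=18 'c': node 8→0 (fail-walked)
i=19 'a': node 0→1
i=20 'a': node 1→2
i=21 'b': node 2→3
i=22 'a': node 3→4
i=23 'a': node 4→5  ** P0@[19:23]
i=24 'b': node 5→3 (fail-walked)
i=25 'a': node 3→4
i=26 'c': node 4→0 (fail-walked)
i=27 'a': node 0→1
i=28 'a': node 1→2
i=29 'b': node 2→3
i=30 'a': node 3→4
i=31 'a': node 4→5  ** P0@[27:31]
i=32 'b': node 5→3 (fail-walked)

All matches (sorted): [[3,1],[4,1],[9,0],[13,0],[16,1],[17,1],[23,0],[31,0]]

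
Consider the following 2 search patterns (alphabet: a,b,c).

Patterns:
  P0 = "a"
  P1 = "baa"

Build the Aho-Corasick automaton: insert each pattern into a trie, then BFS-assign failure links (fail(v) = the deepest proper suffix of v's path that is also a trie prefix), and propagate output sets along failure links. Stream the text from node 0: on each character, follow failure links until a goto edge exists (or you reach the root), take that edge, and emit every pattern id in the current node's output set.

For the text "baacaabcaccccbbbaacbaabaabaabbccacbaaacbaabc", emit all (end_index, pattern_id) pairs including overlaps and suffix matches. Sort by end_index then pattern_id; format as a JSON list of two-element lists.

Build:
Trie nodes:
  0='ε' goto a→1 b→2
  1='a' goto ·  ←P0
  2='b' goto a→3
  3='ba' goto a→4
  4='baa' goto ·  ←P1

BFS fail/out derivation:
  fail(1) 'a': from fail(0)=0 chase 'a': 0 ⇒ 0;  out={0}∪out(0)={0}
  fail(2) 'b': from fail(0)=0 chase 'b': 0 ⇒ 0;  out=∅∪out(0)=∅
  fail(3) 'ba': from fail(2)=0 chase 'a': 0 ⇒ 1;  out=∅∪out(1)={0}
  fail(4) 'baa': from fail(3)=1 chase 'a': 1→0 ⇒ 1;  out={1}∪out(1)={0,1}

Text stream:
[0] read 'b'  n0⇒n2
[1] read 'a'  n2⇒n3  ** P0@[1:1]
[2] read 'a'  n3⇒n4  ** P0@[2:2],P1@[0:2]
[3] read 'c'  n4⇒n0 (via fail)
[4] read 'a'  n0⇒n1  ** P0@[4:4]
[5] read 'a'  n1⇒n1 (via fail)  ** P0@[5:5]
[6] read 'b'  n1⇒n2 (via fail)
[7] read 'c'  n2⇒n0 (via fail)
[8] read 'a'  n0⇒n1  ** P0@[8:8]
[9] read 'c'  n1⇒n0 (via fail)
[10] read 'c'  n0⇒n0
[11] read 'c'  n0⇒n0
[12] read 'c'  n0⇒n0
[13] read 'b'  n0⇒n2
[14] read 'b'  n2⇒n2 (via fail)
[15] read 'b'  n2⇒n2 (via fail)
[16] read 'a'  n2⇒n3  ** P0@[16:16]
[17] read 'a'  n3⇒n4  ** P0@[17:17],P1@[15:17]
[18] read 'c'  n4⇒n0 (via fail)
[19] read 'b'  n0⇒n2
[20] read 'a'  n2⇒n3  ** P0@[20:20]
[21] read 'a'  n3⇒n4  ** P0@[21:21],P1@[19:21]
[22] read 'b'  n4⇒n2 (via fail)
[23] read 'a'  n2⇒n3  ** P0@[23:23]
[24] read 'a'  n3⇒n4  ** P0@[24:24],P1@[22:24]
[25] read 'b'  n4⇒n2 (via fail)
[26] read 'a'  n2⇒n3  ** P0@[26:26]
[27] read 'a'  n3⇒n4  ** P0@[27:27],P1@[25:27]
[28] read 'b'  n4⇒n2 (via fail)
[29] read 'b'  n2⇒n2 (via fail)
[30] read 'c'  n2⇒n0 (via fail)
[31] read 'c'  n0⇒n0
[32] read 'a'  n0⇒n1  ** P0@[32:32]
[33] read 'c'  n1⇒n0 (via fail)
[34] read 'b'  n0⇒n2
[35] read 'a'  n2⇒n3  ** P0@[35:35]
[36] read 'a'  n3⇒n4  ** P0@[36:36],P1@[34:36]
[37] read 'a'  n4⇒n1 (via fail)  ** P0@[37:37]
[38] read 'c'  n1⇒n0 (via fail)
[39] read 'b'  n0⇒n2
[40] read 'a'  n2⇒n3  ** P0@[40:40]
[41] read 'a'  n3⇒n4  ** P0@[41:41],P1@[39:41]
[42] read 'b'  n4⇒n2 (via fail)
[43] read 'c'  n2⇒n0 (via fail)

Matches: [[1,0],[2,0],[2,1],[4,0],[5,0],[8,0],[16,0],[17,0],[17,1],[20,0],[21,0],[21,1],[23,0],[24,0],[24,1],[26,0],[27,0],[27,1],[32,0],[35,0],[36,0],[36,1],[37,0],[40,0],[41,0],[41,1]]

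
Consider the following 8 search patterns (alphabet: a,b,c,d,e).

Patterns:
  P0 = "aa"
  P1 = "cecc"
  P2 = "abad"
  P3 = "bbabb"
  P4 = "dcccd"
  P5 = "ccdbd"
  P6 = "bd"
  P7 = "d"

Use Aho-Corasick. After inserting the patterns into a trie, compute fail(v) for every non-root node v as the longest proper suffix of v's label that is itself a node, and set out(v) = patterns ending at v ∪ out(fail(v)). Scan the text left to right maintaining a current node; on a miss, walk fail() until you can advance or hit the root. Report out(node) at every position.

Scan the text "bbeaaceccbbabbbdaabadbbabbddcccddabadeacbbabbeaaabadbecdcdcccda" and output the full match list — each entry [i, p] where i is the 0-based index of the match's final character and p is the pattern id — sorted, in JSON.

Construct AC machine:
Trie nodes:
  0='ε' goto a→1 b→10 c→3 d→15
  1='a' goto a→2 b→7
  2='aa' goto ·  ←P0
  3='c' goto c→20 e→4
  4='ce' goto c→5
  5='cec' goto c→6
  6='cecc' goto ·  ←P1
  7='ab' goto a→8
  8='aba' goto d→9
  9='abad' goto ·  ←P2
  10='b' goto b→11 d→24
  11='bb' goto a→12
  12='bba' goto b→13
  13='bbab' goto b→14
  14='bbabb' goto ·  ←P3
  15='d' goto c→16  ←P7
  16='dc' goto c→17
  17='dcc' goto c→18
  18='dccc' goto d→19
  19='dcccd' goto ·  ←P4
  20='cc' goto d→21
  21='ccd' goto b→22
  22='ccdb' goto d→23
  23='ccdbd' goto ·  ←P5
  24='bd' goto ·  ←P6

BFS fail/out derivation:
  n1('a'): parent n0 fail=0; on 'a' 0 → fail=0;  out ∅∪∅=∅
  n3('c'): parent n0 fail=0; on 'c' 0 → fail=0;  out ∅∪∅=∅
  n10('b'): parent n0 fail=0; on 'b' 0 → fail=0;  out ∅∪∅=∅
  n15('d'): parent n0 fail=0; on 'd' 0 → fail=0;  out {7}∪∅={7}
  n2('aa'): parent n1 fail=0; on 'a' 0 → fail=1;  out {0}∪∅={0}
  n4('ce'): parent n3 fail=0; on 'e' 0 → fail=0;  out ∅∪∅=∅
  n7('ab'): parent n1 fail=0; on 'b' 0 → fail=10;  out ∅∪∅=∅
  n11('bb'): parent n10 fail=0; on 'b' 0 → fail=10;  out ∅∪∅=∅
  n16('dc'): parent n15 fail=0; on 'c' 0 → fail=3;  out ∅∪∅=∅
  n20('cc'): parent n3 fail=0; on 'c' 0 → fail=3;  out ∅∪∅=∅
  n24('bd'): parent n10 fail=0; on 'd' 0 → fail=15;  out {6}∪{7}={6,7}
  n5('cec'): parent n4 fail=0; on 'c' 0 → fail=3;  out ∅∪∅=∅
  n8('aba'): parent n7 fail=10; on 'a' 10→0 → fail=1;  out ∅∪∅=∅
  n12('bba'): parent n11 fail=10; on 'a' 10→0 → fail=1;  out ∅∪∅=∅
  n17('dcc'): parent n16 fail=3; on 'c' 3 → fail=20;  out ∅∪∅=∅
  n21('ccd'): parent n20 fail=3; on 'd' 3→0 → fail=15;  out ∅∪{7}={7}
  n6('cecc'): parent n5 fail=3; on 'c' 3 → fail=20;  out {1}∪∅={1}
  n9('abad'): parent n8 fail=1; on 'd' 1→0 → fail=15;  out {2}∪{7}={2,7}
  n13('bbab'): parent n12 fail=1; on 'b' 1 → fail=7;  out ∅∪∅=∅
  n18('dccc'): parent n17 fail=20; on 'c' 20→3 → fail=20;  out ∅∪∅=∅
  n22('ccdb'): parent n21 fail=15; on 'b' 15→0 → fail=10;  out ∅∪∅=∅
  n14('bbabb'): parent n13 fail=7; on 'b' 7→10 → fail=11;  out {3}∪∅={3}
  n19('dcccd'): parent n18 fail=20; on 'd' 20 → fail=21;  out {4}∪{7}={4,7}
  n23('ccdbd'): parent n22 fail=10; on 'd' 10 → fail=24;  out {5}∪{6,7}={5,6,7}

Scan:
pos 0 'b': at 10
pos 1 'b': at 11
pos 2 'e': at 0 (fail-walked)
pos 3 'a': at 1
pos 4 'a': at 2  ** P0@[3:4]
pos 5 'c': at 3 (fail-walked)
pos 6 'e': at 4
pos 7 'c': at 5
pos 8 'c': at 6  ** P1@[5:8]
pos 9 'b': at 10 (fail-walked)
pos 10 'b': at 11
pos 11 'a': at 12
pos 12 'b': at 13
pos 13 'b': at 14  ** P3@[9:13]
pos 14 'b': at 11 (fail-walked)
pos 15 'd': at 24 (fail-walked)  ** P6@[14:15],P7@[15:15]
pos 16 'a': at 1 (fail-walked)
pos 17 'a': at 2  ** P0@[16:17]
pos 18 'b': at 7 (fail-walked)
pos 19 'a': at 8
pos 20 'd': at 9  ** P2@[17:20],P7@[20:20]
pos 21 'b': at 10 (fail-walked)
pos 22 'b': at 11
pos 23 'a': at 12
pos 24 'b': at 13
pos 25 'b': at 14  ** P3@[21:25]
pos 26 'd': at 24 (fail-walked)  ** P6@[25:26],P7@[26:26]
pos 27 'd': at 15 (fail-walked)  ** P7@[27:27]
pos 28 'c': at 16
pos 29 'c': at 17
pos 30 'c': at 18
pos 31 'd': at 19  ** P4@[27:31],P7@[31:31]
pos 32 'd': at 15 (fail-walked)  ** P7@[32:32]
pos 33 'a': at 1 (fail-walked)
pos 34 'b': at 7
pos 35 'a': at 8
pos 36 'd': at 9  ** P2@[33:36],P7@[36:36]
pos 37 'e': at 0 (fail-walked)
pos 38 'a': at 1
pos 39 'c': at 3 (fail-walked)
pos 40 'b': at 10 (fail-walked)
pos 41 'b': at 11
pos 42 'a': at 12
pos 43 'b': at 13
pos 44 'b': at 14  ** P3@[40:44]
pos 45 'e': at 0 (fail-walked)
pos 46 'a': at 1
pos 47 'a': at 2  ** P0@[46:47]
pos 48 'a': at 2 (fail-walked)  ** P0@[47:48]
pos 49 'b': at 7 (fail-walked)
pos 50 'a': at 8
pos 51 'd': at 9  ** P2@[48:51],P7@[51:51]
pos 52 'b': at 10 (fail-walked)
pos 53 'e': at 0 (fail-walked)
pos 54 'c': at 3
pos 55 'd': at 15 (fail-walked)  ** P7@[55:55]
pos 56 'c': at 16
pos 57 'd': at 15 (fail-walked)  ** P7@[57:57]
pos 58 'c': at 16
pos 59 'c': at 17
pos 60 'c': at 18
pos 61 'd': at 19  ** P4@[57:61],P7@[61:61]
pos 62 'a': at 1 (fail-walked)

Matches: [[4,0],[8,1],[13,3],[15,6],[15,7],[17,0],[20,2],[20,7],[25,3],[26,6],[26,7],[27,7],[31,4],[31,7],[32,7],[36,2],[36,7],[44,3],[47,0],[48,0],[51,2],[51,7],[55,7],[57,7],[61,4],[61,7]]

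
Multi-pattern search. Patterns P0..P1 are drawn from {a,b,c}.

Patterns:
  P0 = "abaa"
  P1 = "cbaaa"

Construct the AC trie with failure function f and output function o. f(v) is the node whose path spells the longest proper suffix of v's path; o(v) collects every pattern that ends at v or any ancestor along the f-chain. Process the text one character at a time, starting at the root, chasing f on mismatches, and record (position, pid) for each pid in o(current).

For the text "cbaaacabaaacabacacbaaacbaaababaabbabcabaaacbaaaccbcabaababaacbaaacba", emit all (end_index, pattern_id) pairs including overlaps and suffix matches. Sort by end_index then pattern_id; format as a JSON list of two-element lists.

Build automaton:
Trie nodes:
  0='ε' goto a→1 c→5
  1='a' goto b→2
  2='ab' goto a→3
  3='aba' goto a→4
  4='abaa' goto ·  [P0 ends]
  5='c' goto b→6
  6='cb' goto a→7
  7='cba' goto a→8
  8='cbaa' goto a→9
  9='cbaaa' goto ·  [P1 ends]

BFS fail/out derivation:
  fail(1) 'a': from fail(0)=0 chase 'a': 0 ⇒ 0;  out=∅∪out(0)=∅
  fail(5) 'c': from fail(0)=0 chase 'c': 0 ⇒ 0;  out=∅∪out(0)=∅
  fail(2) 'ab': from fail(1)=0 chase 'b': 0 ⇒ 0;  out=∅∪out(0)=∅
  fail(6) 'cb': from fail(5)=0 chase 'b': 0 ⇒ 0;  out=∅∪out(0)=∅
  fail(3) 'aba': from fail(2)=0 chase 'a': 0 ⇒ 1;  out=∅∪out(1)=∅
  fail(7) 'cba': from fail(6)=0 chase 'a': 0 ⇒ 1;  out=∅∪out(1)=∅
  fail(4) 'abaa': from fail(3)=1 chase 'a': 1→0 ⇒ 1;  out={0}∪out(1)={0}
  fail(8) 'cbaa': from fail(7)=1 chase 'a': 1→0 ⇒ 1;  out=∅∪out(1)=∅
  fail(9) 'cbaaa': from fail(8)=1 chase 'a': 1→0 ⇒ 1;  out={1}∪out(1)={1}

Text stream:
pos 0 'c': at 5
pos 1 'b': at 6
pos 2 'a': at 7
pos 3 'a': at 8
pos 4 'a': at 9  → match P1@[0:4]
pos 5 'c': at 5 (via fail)
pos 6 'a': at 1 (via fail)
pos 7 'b': at 2
pos 8 'a': at 3
pos 9 'a': at 4  → match P0@[6:9]
pos 10 'a': at 1 (via fail)
pos 11 'c': at 5 (via fail)
pos 12 'a': at 1 (via fail)
pos 13 'b': at 2
pos 14 'a': at 3
pos 15 'c': at 5 (via fail)
pos 16 'a': at 1 (via fail)
pos 17 'c': at 5 (via fail)
pos 18 'b': at 6
pos 19 'a': at 7
pos 20 'a': at 8
pos 21 'a': at 9  → match P1@[17:21]
pos 22 'c': at 5 (via fail)
pos 23 'b': at 6
pos 24 'a': at 7
pos 25 'a': at 8
pos 26 'a': at 9  → match P1@[22:26]
pos 27 'b': at 2 (via fail)
pos 28 'a': at 3
pos 29 'b': at 2 (via fail)
pos 30 'a': at 3
pos 31 'a': at 4  → match P0@[28:31]
pos 32 'b': at 2 (via fail)
pos 33 'b': at 0 (via fail)
pos 34 'a': at 1
pos 35 'b': at 2
pos 36 'c': at 5 (via fail)
pos 37 'a': at 1 (via fail)
pos 38 'b': at 2
pos 39 'a': at 3
pos 40 'a': at 4  → match P0@[37:40]
pos 41 'a': at 1 (via fail)
pos 42 'c': at 5 (via fail)
pos 43 'b': at 6
pos 44 'a': at 7
pos 45 'a': at 8
pos 46 'a': at 9  → match P1@[42:46]
pos 47 'c': at 5 (via fail)
pos 48 'c': at 5 (via fail)
pos 49 'b': at 6
pos 50 'c': at 5 (via fail)
pos 51 'a': at 1 (via fail)
pos 52 'b': at 2
pos 53 'a': at 3
pos 54 'a': at 4  → match P0@[51:54]
pos 55 'b': at 2 (via fail)
pos 56 'a': at 3
pos 57 'b': at 2 (via fail)
pos 58 'a': at 3
pos 59 'a': at 4  → match P0@[56:59]
pos 60 'c': at 5 (via fail)
pos 61 'b': at 6
pos 62 'a': at 7
pos 63 'a': at 8
pos 64 'a': at 9  → match P1@[60:64]
pos 65 'c': at 5 (via fail)
pos 66 'b': at 6
pos 67 'a': at 7

Result: [[4,1],[9,0],[21,1],[26,1],[31,0],[40,0],[46,1],[54,0],[59,0],[64,1]]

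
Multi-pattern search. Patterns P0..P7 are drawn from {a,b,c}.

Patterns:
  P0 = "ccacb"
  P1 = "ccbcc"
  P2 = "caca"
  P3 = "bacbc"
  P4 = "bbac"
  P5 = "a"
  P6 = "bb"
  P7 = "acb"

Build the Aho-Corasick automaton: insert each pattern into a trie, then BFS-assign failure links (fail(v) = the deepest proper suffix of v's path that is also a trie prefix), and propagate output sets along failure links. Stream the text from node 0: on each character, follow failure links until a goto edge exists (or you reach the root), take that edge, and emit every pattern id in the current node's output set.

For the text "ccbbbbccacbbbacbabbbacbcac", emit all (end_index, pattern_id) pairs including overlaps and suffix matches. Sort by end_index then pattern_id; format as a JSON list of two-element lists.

Build:
Trie (insert patterns):
  n0 'ε': a→20 b→12 c→1
  n1 'c': a→9 c→2
  n2 'cc': a→3 b→6
  n3 'cca': c→4
  n4 'ccac': b→5
  n5 'ccacb': ·  ←P0
  n6 'ccb': c→7
  n7 'ccbc': c→8
  n8 'ccbcc': ·  ←P1
  n9 'ca': c→10
  n10 'cac': a→11
  n11 'caca': ·  ←P2
  n12 'b': a→13 b→17
  n13 'ba': c→14
  n14 'bac': b→15
  n15 'bacb': c→16
  n16 'bacbc': ·  ←P3
  n17 'bb': a→18  ←P6
  n18 'bba': c→19
  n19 'bbac': ·  ←P4
  n20 'a': c→21  ←P5
  n21 'ac': b→22
  n22 'acb': ·  ←P7

BFS fail/out derivation:
  n1('c'): parent n0 fail=0; on 'c' 0 → fail=0;  out ∅∪∅=∅
  n12('b'): parent n0 fail=0; on 'b' 0 → fail=0;  out ∅∪∅=∅
  n20('a'): parent n0 fail=0; on 'a' 0 → fail=0;  out {5}∪∅={5}
  n2('cc'): parent n1 fail=0; on 'c' 0 → fail=1;  out ∅∪∅=∅
  n9('ca'): parent n1 fail=0; on 'a' 0 → fail=20;  out ∅∪{5}={5}
  n13('ba'): parent n12 fail=0; on 'a' 0 → fail=20;  out ∅∪{5}={5}
  n17('bb'): parent n12 fail=0; on 'b' 0 → fail=12;  out {6}∪∅={6}
  n21('ac'): parent n20 fail=0; on 'c' 0 → fail=1;  out ∅∪∅=∅
  n3('cca'): parent n2 fail=1; on 'a' 1 → fail=9;  out ∅∪{5}={5}
  n6('ccb'): parent n2 fail=1; on 'b' 1→0 → fail=12;  out ∅∪∅=∅
  n10('cac'): parent n9 fail=20; on 'c' 20 → fail=21;  out ∅∪∅=∅
  n14('bac'): parent n13 fail=20; on 'c' 20 → fail=21;  out ∅∪∅=∅
  n18('bba'): parent n17 fail=12; on 'a' 12 → fail=13;  out ∅∪{5}={5}
  n22('acb'): parent n21 fail=1; on 'b' 1→0 → fail=12;  out {7}∪∅={7}
  n4('ccac'): parent n3 fail=9; on 'c' 9 → fail=10;  out ∅∪∅=∅
  n7('ccbc'): parent n6 fail=12; on 'c' 12→0 → fail=1;  out ∅∪∅=∅
  n11('caca'): parent n10 fail=21; on 'a' 21→1 → fail=9;  out {2}∪{5}={2,5}
  n15('bacb'): parent n14 fail=21; on 'b' 21 → fail=22;  out ∅∪{7}={7}
  n19('bbac'): parent n18 fail=13; on 'c' 13 → fail=14;  out {4}∪∅={4}
  n5('ccacb'): parent n4 fail=10; on 'b' 10→21 → fail=22;  out {0}∪{7}={0,7}
  n8('ccbcc'): parent n7 fail=1; on 'c' 1 → fail=2;  out {1}∪∅={1}
  n16('bacbc'): parent n15 fail=22; on 'c' 22→12→0 → fail=1;  out {3}∪∅={3}

Scan:
i=0 'c': node 0→1
i=1 'c': node 1→2
i=2 'b': node 2→6
i=3 'b': node 6→17 (fail-walked)  ** P6@[2:3]
i=4 'b': node 17→17 (fail-walked)  ** P6@[3:4]
i=5 'b': node 17→17 (fail-walked)  ** P6@[4:5]
i=6 'c': node 17→1 (fail-walked)
i=7 'c': node 1→2
i=8 'a': node 2→3  ** P5@[8:8]
i=9 'c': node 3→4
i=10 'b': node 4→5  ** P0@[6:10],P7@[8:10]
i=11 'b': node 5→17 (fail-walked)  ** P6@[10:11]
i=12 'b': node 17→17 (fail-walked)  ** P6@[11:12]
i=13 'a': node 17→18  ** P5@[13:13]
i=14 'c': node 18→19  ** P4@[11:14]
i=15 'b': node 19→15 (fail-walked)  ** P7@[13:15]
i=16 'a': node 15→13 (fail-walked)  ** P5@[16:16]
i=17 'b': node 13→12 (fail-walked)
i=18 'b': node 12→17  ** P6@[17:18]
i=19 'b': node 17→17 (fail-walked)  ** P6@[18:19]
i=20 'a': node 17→18  ** P5@[20:20]
i=21 'c': node 18→19  ** P4@[18:21]
i=22 'b': node 19→15 (fail-walked)  ** P7@[20:22]
i=23 'c': node 15→16  ** P3@[19:23]
i=24 'a': node 16→9 (fail-walked)  ** P5@[24:24]
i=25 'c': node 9→10

All matches (sorted): [[3,6],[4,6],[5,6],[8,5],[10,0],[10,7],[11,6],[12,6],[13,5],[14,4],[15,7],[16,5],[18,6],[19,6],[20,5],[21,4],[22,7],[23,3],[24,5]]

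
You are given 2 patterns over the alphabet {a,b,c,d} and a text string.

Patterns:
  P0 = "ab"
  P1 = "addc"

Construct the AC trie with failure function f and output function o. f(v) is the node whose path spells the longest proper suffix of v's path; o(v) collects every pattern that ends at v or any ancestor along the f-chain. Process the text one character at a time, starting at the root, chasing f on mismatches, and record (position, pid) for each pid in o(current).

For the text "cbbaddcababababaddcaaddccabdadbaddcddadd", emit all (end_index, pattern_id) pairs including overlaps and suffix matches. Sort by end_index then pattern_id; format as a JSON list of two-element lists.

Build:
Trie nodes:
  0='ε' goto a→1
  1='a' goto b→2 d→3
  2='ab' goto ·  [P0 ends]
  3='ad' goto d→4
  4='add' goto c→5
  5='addc' goto ·  [P1 ends]

BFS fail/out derivation:
  fail(1) 'a': from fail(0)=0 chase 'a': 0 ⇒ 0;  out=∅∪out(0)=∅
  fail(2) 'ab': from fail(1)=0 chase 'b': 0 ⇒ 0;  out={0}∪out(0)={0}
  fail(3) 'ad': from fail(1)=0 chase 'd': 0 ⇒ 0;  out=∅∪out(0)=∅
  fail(4) 'add': from fail(3)=0 chase 'd': 0 ⇒ 0;  out=∅∪out(0)=∅
  fail(5) 'addc': from fail(4)=0 chase 'c': 0 ⇒ 0;  out={1}∪out(0)={1}

Scan:
i=0 'c': node 0→0
i=1 'b': node 0→0
i=2 'b': node 0→0
i=3 'a': node 0→1
i=4 'd': node 1→3
i=5 'd': node 3→4
i=6 'c': node 4→5  → match P1@[3:6]
i=7 'a': node 5→1 (fail-walked)
i=8 'b': node 1→2  → match P0@[7:8]
i=9 'a': node 2→1 (fail-walked)
i=10 'b': node 1→2  → match P0@[9:10]
i=11 'a': node 2→1 (fail-walked)
i=12 'b': node 1→2  → match P0@[11:12]
i=13 'a': node 2→1 (fail-walked)
i=14 'b': node 1→2  → match P0@[13:14]
i=15 'a': node 2→1 (fail-walked)
i=16 'd': node 1→3
i=17 'd': node 3→4
i=18 'c': node 4→5  → match P1@[15:18]
i=19 'a': node 5→1 (fail-walked)
i=20 'a': node 1→1 (fail-walked)
i=21 'd': node 1→3
i=22 'd': node 3→4
i=23 'c': node 4→5  → match P1@[20:23]
i=24 'c': node 5→0 (fail-walked)
i=25 'a': node 0→1
i=26 'b': node 1→2  → match P0@[25:26]
i=27 'd': node 2→0 (fail-walked)
i=28 'a': node 0→1
i=29 'd': node 1→3
i=30 'b': node 3→0 (fail-walked)
i=31 'a': node 0→1
i=32 'd': node 1→3
i=33 'd': node 3→4
i=34 'c': node 4→5  → match P1@[31:34]
i=35 'd': node 5→0 (fail-walked)
i=36 'd': node 0→0
i=37 'a': node 0→1
i=38 'd': node 1→3
i=39 'd': node 3→4

Matches: [[6,1],[8,0],[10,0],[12,0],[14,0],[18,1],[23,1],[26,0],[34,1]]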